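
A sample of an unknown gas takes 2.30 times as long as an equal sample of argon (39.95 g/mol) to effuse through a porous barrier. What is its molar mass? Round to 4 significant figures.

211.3 g/mol

Since effusion rate ∝ 1/√M, t_X/t_Ar = √(M_X/M_Ar).
2.30 = √(M_X/39.95)
M_X = 39.95 × 2.30² = 39.95 × 5.290 = 211.3 g/mol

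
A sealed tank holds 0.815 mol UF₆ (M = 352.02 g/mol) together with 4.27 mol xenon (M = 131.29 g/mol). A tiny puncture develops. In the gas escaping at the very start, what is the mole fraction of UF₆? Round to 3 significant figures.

0.104

Effusion rate of each component ∝ n_i/√M_i (partial pressure × 1/√M).
x_UF₆(eff) = (n_UF₆/√M_UF₆) / (n_UF₆/√M_UF₆ + n_Xe/√M_Xe)
= (0.815/√352.02) / (0.815/√352.02 + 4.27/√131.29) = 0.04344/(0.04344 + 0.3727) = 0.104.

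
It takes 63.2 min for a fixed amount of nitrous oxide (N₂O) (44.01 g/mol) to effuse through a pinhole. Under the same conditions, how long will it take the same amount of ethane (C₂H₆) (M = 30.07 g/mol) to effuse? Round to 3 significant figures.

52.2 min

By Graham's law, t_C₂H₆/t_N₂O = √(M_C₂H₆/M_N₂O) = √(30.07/44.01) = √0.6833 = 0.8266.
So the time for C₂H₆ is 63.2 × 0.8266 = 52.2 min.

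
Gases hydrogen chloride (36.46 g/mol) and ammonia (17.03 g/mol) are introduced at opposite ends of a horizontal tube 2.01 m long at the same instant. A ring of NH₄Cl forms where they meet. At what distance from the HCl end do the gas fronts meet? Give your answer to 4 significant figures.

The fronts meet when d_HCl + d_NH₃ = L with d_HCl/d_NH₃ = √(M_NH₃/M_HCl) (Graham's law). Here √(M_NH₃/M_HCl) = √(17.03/36.46) = 0.6834.
With d_HCl + d_NH₃ = 2.01 m, d_NH₃ = 2.01/(1 + 0.6834) = 1.194 m.
d_HCl = 2.01 − 1.194 = 0.8160 m.

0.8160 m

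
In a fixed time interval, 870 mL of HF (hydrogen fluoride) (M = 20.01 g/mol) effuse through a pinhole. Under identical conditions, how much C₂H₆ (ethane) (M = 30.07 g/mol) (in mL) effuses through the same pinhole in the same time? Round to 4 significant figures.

From Graham's law, rate_C₂H₆/rate_HF = √(M_HF/M_C₂H₆) = √(20.01/30.07) = √0.6654 = 0.8157.
So the volume for C₂H₆ is 870 × 0.8157 = 709.7 mL.

709.7 mL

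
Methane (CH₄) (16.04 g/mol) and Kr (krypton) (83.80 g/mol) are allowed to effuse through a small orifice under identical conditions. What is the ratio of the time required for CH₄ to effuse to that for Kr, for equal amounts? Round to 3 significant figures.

0.438

Since effusion rate ∝ 1/√M, t_CH₄/t_Kr = √(M_CH₄/M_Kr) = √(16.04/83.80) = √0.1914 = 0.438.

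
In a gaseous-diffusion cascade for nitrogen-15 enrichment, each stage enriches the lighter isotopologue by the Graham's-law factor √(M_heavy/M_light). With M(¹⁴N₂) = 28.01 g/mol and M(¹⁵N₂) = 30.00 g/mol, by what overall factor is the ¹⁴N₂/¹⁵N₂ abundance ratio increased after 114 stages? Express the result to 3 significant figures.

50.0

After 114 stages the ratio has grown by (√(30.00/28.01))^114 = (30.00/28.01)^(114/2).
= 1.07105^57 = 50.0.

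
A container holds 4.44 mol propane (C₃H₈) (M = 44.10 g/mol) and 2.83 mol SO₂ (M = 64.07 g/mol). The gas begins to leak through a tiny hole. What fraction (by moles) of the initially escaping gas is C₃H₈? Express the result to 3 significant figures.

Effusion rate of each component ∝ n_i/√M_i (partial pressure × 1/√M).
x_C₃H₈(eff) = (n_C₃H₈/√M_C₃H₈) / (n_C₃H₈/√M_C₃H₈ + n_SO₂/√M_SO₂)
= (4.44/√44.10) / (4.44/√44.10 + 2.83/√64.07) = 0.6686/(0.6686 + 0.3536) = 0.654.

0.654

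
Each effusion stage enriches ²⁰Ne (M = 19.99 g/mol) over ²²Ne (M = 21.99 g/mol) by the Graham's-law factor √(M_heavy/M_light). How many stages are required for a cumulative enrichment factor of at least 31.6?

Per stage α = (21.99/19.99)^(1/2) = 1.10005^0.5, giving ln α = 0.04768.
Need α^N ≥ 31.6 ⇒ N ≥ ln(31.6) / ln α = 3.453 / 0.04768 = 72.43.
Minimum whole number of stages: N = 73.

73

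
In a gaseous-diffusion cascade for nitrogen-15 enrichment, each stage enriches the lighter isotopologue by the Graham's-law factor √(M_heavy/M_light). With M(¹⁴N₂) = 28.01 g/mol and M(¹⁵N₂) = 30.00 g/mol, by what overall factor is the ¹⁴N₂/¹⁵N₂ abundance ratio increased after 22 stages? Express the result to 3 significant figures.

The single-stage factor is √(M_heavy/M_light), so 22 stages give [√(30.00/28.01)]^22 = (30.00/28.01)^(22/2).
= 1.07105^11 = 2.13.

2.13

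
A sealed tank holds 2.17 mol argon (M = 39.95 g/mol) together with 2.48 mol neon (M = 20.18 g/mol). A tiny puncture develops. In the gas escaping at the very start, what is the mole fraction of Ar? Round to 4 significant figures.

Effusion rate of each component ∝ n_i/√M_i (partial pressure × 1/√M).
So x_Ar in the escaping gas = (n_Ar/√M_Ar) / Σ(n_i/√M_i)
= (2.17/√39.95) / (2.17/√39.95 + 2.48/√20.18) = 0.3433/(0.3433 + 0.5521) = 0.3834.

0.3834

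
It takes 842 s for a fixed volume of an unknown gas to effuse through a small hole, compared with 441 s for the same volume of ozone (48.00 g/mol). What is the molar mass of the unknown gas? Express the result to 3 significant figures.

175 g/mol

From Graham's law, t_X/t_O₃ = √(M_X/M_O₃).
842/441 = 1.909 = √(M_X/48.00)
M_X = 48.00 × 1.909² = 48.00 × 3.645 = 175 g/mol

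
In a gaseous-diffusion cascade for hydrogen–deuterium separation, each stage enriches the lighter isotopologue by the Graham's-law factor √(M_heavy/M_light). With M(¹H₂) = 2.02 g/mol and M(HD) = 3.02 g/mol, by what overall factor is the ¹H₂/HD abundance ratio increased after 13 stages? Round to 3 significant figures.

13.7

The single-stage factor is √(M_heavy/M_light), so 13 stages give [√(3.02/2.02)]^13 = (3.02/2.02)^(13/2).
= 1.49505^(13/2) = 13.7.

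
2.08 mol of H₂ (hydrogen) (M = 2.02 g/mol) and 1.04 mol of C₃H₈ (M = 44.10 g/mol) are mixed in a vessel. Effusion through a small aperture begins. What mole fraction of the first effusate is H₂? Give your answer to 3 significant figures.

Rate_i ∝ x_i/√M_i (Graham's law weighted by mole fraction), so the effusate composition follows n_i/√M_i.
Mole fraction of H₂ in the effusate = (n_H₂/√M_H₂) / (n_H₂/√M_H₂ + n_C₃H₈/√M_C₃H₈)
= (2.08/√2.02) / (2.08/√2.02 + 1.04/√44.10) = 1.463/(1.463 + 0.1566) = 0.903.

0.903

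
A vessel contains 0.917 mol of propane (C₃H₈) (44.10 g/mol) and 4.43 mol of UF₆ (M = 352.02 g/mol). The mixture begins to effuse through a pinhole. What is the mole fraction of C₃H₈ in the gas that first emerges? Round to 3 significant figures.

0.369

Effusion rate of each component ∝ n_i/√M_i (partial pressure × 1/√M).
x_C₃H₈(eff) = (n_C₃H₈/√M_C₃H₈) / (n_C₃H₈/√M_C₃H₈ + n_UF₆/√M_UF₆)
= (0.917/√44.10) / (0.917/√44.10 + 4.43/√352.02) = 0.1381/(0.1381 + 0.2361) = 0.369.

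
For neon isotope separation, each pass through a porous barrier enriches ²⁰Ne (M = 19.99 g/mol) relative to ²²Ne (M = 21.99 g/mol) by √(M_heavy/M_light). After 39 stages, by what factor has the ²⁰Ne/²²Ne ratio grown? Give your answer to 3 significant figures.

Overall factor = α^39 with α = √(21.99/19.99), i.e. (21.99/19.99)^(39/2).
= 1.10005^(39/2) = 6.42.

6.42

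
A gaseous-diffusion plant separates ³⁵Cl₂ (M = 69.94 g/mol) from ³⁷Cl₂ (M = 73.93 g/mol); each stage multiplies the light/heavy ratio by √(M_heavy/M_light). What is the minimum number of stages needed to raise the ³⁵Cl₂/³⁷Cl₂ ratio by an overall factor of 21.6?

111

With α = √(73.93/69.94) per stage, ln α = ½ ln(1.05705) = 0.02774.
Need α^N ≥ 21.6 ⇒ N ≥ ln(21.6) / ln α = 3.073 / 0.02774 = 110.77.
Rounding up, N = 111 stages.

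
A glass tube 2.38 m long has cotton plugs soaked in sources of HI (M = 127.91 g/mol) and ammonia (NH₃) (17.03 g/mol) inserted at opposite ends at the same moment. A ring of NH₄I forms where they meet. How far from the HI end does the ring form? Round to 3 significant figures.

0.636 m

The fronts meet when d_HI + d_NH₃ = L with d_HI/d_NH₃ = √(M_NH₃/M_HI) (Graham's law). Here √(M_NH₃/M_HI) = √(17.03/127.91) = 0.3649.
With d_HI + d_NH₃ = 2.38 m, d_NH₃ = 2.38/(1 + 0.3649) = 1.744 m.
d_HI = 2.38 − 1.744 = 0.636 m.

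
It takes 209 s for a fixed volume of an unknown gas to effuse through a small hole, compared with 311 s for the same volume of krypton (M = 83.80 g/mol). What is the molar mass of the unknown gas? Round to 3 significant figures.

Using Graham's law: t_X/t_Kr = √(M_X/M_Kr).
209/311 = 0.6720 = √(M_X/83.80)
M_X = 83.80 × 0.6720² = 83.80 × 0.4516 = 37.8 g/mol

37.8 g/mol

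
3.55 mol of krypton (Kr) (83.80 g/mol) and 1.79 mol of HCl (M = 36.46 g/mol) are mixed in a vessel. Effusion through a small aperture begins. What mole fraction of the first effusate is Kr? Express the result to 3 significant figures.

0.567

Rate_i ∝ x_i/√M_i (Graham's law weighted by mole fraction), so the effusate composition follows n_i/√M_i.
So x_Kr in the escaping gas = (n_Kr/√M_Kr) / Σ(n_i/√M_i)
= (3.55/√83.80) / (3.55/√83.80 + 1.79/√36.46) = 0.3878/(0.3878 + 0.2964) = 0.567.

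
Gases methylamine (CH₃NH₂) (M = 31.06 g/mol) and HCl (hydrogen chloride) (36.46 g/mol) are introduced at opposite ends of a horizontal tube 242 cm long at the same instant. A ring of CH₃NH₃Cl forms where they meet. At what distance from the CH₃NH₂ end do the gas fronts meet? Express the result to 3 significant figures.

Graham's law gives d_CH₃NH₂/d_HCl = rate_CH₃NH₂/rate_HCl = √(M_HCl/M_CH₃NH₂) = √(36.46/31.06) = 1.083.
With d_CH₃NH₂ + d_HCl = 242 cm, d_HCl = 242/(1 + 1.083) = 116.2 cm.
d_CH₃NH₂ = 242 − 116.2 = 126 cm.

126 cm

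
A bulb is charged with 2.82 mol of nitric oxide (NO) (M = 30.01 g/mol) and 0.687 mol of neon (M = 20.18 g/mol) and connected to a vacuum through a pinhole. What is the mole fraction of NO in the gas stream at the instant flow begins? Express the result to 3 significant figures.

Each component's effusion rate ∝ (its partial pressure)·(1/√M) ∝ n_i/√M_i.
So x_NO in the escaping gas = (n_NO/√M_NO) / Σ(n_i/√M_i)
= (2.82/√30.01) / (2.82/√30.01 + 0.687/√20.18) = 0.5148/(0.5148 + 0.1529) = 0.771.

0.771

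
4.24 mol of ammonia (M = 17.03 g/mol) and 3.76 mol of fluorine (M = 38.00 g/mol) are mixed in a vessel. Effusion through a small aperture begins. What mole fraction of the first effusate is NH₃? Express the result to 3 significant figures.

0.627

Each component's effusion rate ∝ (its partial pressure)·(1/√M) ∝ n_i/√M_i.
x_NH₃(eff) = (n_NH₃/√M_NH₃) / (n_NH₃/√M_NH₃ + n_F₂/√M_F₂)
= (4.24/√17.03) / (4.24/√17.03 + 3.76/√38.00) = 1.027/(1.027 + 0.6100) = 0.627.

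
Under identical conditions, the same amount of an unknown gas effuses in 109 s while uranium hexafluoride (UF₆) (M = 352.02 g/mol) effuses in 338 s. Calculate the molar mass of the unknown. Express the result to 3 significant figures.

36.6 g/mol

By Graham's law, t_X/t_UF₆ = √(M_X/M_UF₆).
109/338 = 0.3225 = √(M_X/352.02)
M_X = 352.02 × 0.3225² = 352.02 × 0.1040 = 36.6 g/mol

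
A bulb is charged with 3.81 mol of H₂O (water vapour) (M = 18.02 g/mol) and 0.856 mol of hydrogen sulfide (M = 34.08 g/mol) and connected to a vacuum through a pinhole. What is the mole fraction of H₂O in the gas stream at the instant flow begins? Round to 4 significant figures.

0.8596

Effusion rate of each component ∝ n_i/√M_i (partial pressure × 1/√M).
x_H₂O(eff) = (n_H₂O/√M_H₂O) / (n_H₂O/√M_H₂O + n_H₂S/√M_H₂S)
= (3.81/√18.02) / (3.81/√18.02 + 0.856/√34.08) = 0.8975/(0.8975 + 0.1466) = 0.8596.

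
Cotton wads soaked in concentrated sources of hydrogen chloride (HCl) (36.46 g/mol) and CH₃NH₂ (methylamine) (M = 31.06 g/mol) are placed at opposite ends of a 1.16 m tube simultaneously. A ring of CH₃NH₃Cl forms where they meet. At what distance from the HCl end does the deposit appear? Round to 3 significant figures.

Graham's law gives d_HCl/d_CH₃NH₂ = rate_HCl/rate_CH₃NH₂ = √(M_CH₃NH₂/M_HCl) = √(31.06/36.46) = 0.9230.
With d_HCl + d_CH₃NH₂ = 1.16 m, d_CH₃NH₂ = 1.16/(1 + 0.9230) = 0.6032 m.
d_HCl = 1.16 − 0.6032 = 0.557 m.

0.557 m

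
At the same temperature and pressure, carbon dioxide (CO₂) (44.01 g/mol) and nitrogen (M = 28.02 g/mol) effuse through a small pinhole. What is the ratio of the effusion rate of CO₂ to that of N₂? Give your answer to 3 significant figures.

0.798

Using Graham's law: rate_CO₂/rate_N₂ = √(M_N₂/M_CO₂) = √(28.02/44.01) = √0.6367 = 0.798.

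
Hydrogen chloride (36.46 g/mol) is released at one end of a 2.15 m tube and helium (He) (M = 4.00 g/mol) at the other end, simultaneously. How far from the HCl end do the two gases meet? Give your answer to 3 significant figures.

In equal time, each gas travels a distance ∝ its rate ∝ 1/√M, so d_HCl/d_He = √(M_He/M_HCl) = √(4.00/36.46) = 0.3312.
With d_HCl + d_He = 2.15 m, d_He = 2.15/(1 + 0.3312) = 1.615 m.
d_HCl = 2.15 − 1.615 = 0.535 m.

0.535 m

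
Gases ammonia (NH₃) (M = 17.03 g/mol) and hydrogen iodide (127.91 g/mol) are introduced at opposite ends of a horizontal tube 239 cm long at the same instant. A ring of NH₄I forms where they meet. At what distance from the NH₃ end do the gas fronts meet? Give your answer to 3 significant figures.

In equal time, each gas travels a distance ∝ its rate ∝ 1/√M, so d_NH₃/d_HI = √(M_HI/M_NH₃) = √(127.91/17.03) = 2.741.
With d_NH₃ + d_HI = 239 cm, d_HI = 239/(1 + 2.741) = 63.89 cm.
d_NH₃ = 239 − 63.89 = 175 cm.

175 cm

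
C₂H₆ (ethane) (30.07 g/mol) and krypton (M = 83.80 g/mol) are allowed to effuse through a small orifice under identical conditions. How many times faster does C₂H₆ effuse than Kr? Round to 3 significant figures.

1.67

Since effusion rate ∝ 1/√M, rate_C₂H₆/rate_Kr = √(M_Kr/M_C₂H₆) = √(83.80/30.07) = √2.787 = 1.67.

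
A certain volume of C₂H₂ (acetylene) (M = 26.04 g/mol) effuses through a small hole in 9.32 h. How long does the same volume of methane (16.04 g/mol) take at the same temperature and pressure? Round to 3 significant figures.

7.31 h

Using Graham's law: t_CH₄/t_C₂H₂ = √(M_CH₄/M_C₂H₂) = √(16.04/26.04) = √0.6160 = 0.7848.
So the time for CH₄ is 9.32 × 0.7848 = 7.31 h.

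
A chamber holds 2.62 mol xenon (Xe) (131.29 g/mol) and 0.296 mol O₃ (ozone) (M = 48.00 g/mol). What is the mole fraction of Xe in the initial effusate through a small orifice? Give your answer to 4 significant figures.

The effusion rate of species i is ∝ p_i/√M_i ∝ n_i/√M_i.
So x_Xe in the escaping gas = (n_Xe/√M_Xe) / Σ(n_i/√M_i)
= (2.62/√131.29) / (2.62/√131.29 + 0.296/√48.00) = 0.2287/(0.2287 + 0.04272) = 0.8426.

0.8426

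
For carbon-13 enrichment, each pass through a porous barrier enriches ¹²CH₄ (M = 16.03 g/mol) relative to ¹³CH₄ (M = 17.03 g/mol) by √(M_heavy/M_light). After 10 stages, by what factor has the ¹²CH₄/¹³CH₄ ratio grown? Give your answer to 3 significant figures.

1.35

The single-stage factor is √(M_heavy/M_light), so 10 stages give [√(17.03/16.03)]^10 = (17.03/16.03)^(10/2).
= 1.06238^5 = 1.35.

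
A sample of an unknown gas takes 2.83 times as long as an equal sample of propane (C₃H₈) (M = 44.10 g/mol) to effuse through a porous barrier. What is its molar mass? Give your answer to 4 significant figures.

353.2 g/mol

Graham's law gives t_X/t_C₃H₈ = √(M_X/M_C₃H₈).
2.83 = √(M_X/44.10)
M_X = 44.10 × 2.83² = 44.10 × 8.009 = 353.2 g/mol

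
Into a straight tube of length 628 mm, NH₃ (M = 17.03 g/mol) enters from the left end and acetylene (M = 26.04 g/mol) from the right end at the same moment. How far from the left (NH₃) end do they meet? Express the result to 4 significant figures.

347.2 mm

Graham's law gives d_NH₃/d_C₂H₂ = rate_NH₃/rate_C₂H₂ = √(M_C₂H₂/M_NH₃) = √(26.04/17.03) = 1.237.
With d_NH₃ + d_C₂H₂ = 628 mm, d_C₂H₂ = 628/(1 + 1.237) = 280.8 mm.
d_NH₃ = 628 − 280.8 = 347.2 mm.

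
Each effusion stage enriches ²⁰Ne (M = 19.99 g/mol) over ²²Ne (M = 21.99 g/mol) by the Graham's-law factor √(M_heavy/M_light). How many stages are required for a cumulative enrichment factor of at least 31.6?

With α = √(21.99/19.99) per stage, ln α = ½ ln(1.10005) = 0.04768.
Need α^N ≥ 31.6 ⇒ N ≥ ln(31.6) / ln α = 3.453 / 0.04768 = 72.43.
Minimum whole number of stages: N = 73.

73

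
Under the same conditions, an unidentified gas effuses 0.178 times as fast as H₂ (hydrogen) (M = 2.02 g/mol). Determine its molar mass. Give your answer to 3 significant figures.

63.8 g/mol

Using Graham's law: rate_X/rate_H₂ = √(M_H₂/M_X).
0.178 = √(2.02/M_X)
M_X = 2.02 / 0.178² = 2.02 / 0.03168 = 63.8 g/mol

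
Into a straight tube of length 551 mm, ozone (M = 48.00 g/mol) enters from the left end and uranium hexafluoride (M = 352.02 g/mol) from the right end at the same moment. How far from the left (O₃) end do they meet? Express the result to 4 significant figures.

In equal time, each gas travels a distance ∝ its rate ∝ 1/√M, so d_O₃/d_UF₆ = √(M_UF₆/M_O₃) = √(352.02/48.00) = 2.708.
With d_O₃ + d_UF₆ = 551 mm, d_UF₆ = 551/(1 + 2.708) = 148.6 mm.
d_O₃ = 551 − 148.6 = 402.4 mm.

402.4 mm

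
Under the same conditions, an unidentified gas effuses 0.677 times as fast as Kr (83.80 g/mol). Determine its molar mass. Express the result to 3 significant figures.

183 g/mol

Using Graham's law: rate_X/rate_Kr = √(M_Kr/M_X).
0.677 = √(83.80/M_X)
M_X = 83.80 / 0.677² = 83.80 / 0.4583 = 183 g/mol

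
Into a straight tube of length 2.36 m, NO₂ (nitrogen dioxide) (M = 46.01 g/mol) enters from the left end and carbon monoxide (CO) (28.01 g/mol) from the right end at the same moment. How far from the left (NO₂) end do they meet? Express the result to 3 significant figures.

1.03 m

Graham's law gives d_NO₂/d_CO = rate_NO₂/rate_CO = √(M_CO/M_NO₂) = √(28.01/46.01) = 0.7802.
With d_NO₂ + d_CO = 2.36 m, d_CO = 2.36/(1 + 0.7802) = 1.326 m.
d_NO₂ = 2.36 − 1.326 = 1.03 m.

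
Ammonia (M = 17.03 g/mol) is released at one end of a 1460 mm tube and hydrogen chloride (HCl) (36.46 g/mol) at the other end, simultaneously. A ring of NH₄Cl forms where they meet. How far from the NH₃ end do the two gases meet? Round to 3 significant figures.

The fronts meet when d_NH₃ + d_HCl = L with d_NH₃/d_HCl = √(M_HCl/M_NH₃) (Graham's law). Here √(M_HCl/M_NH₃) = √(36.46/17.03) = 1.463.
With d_NH₃ + d_HCl = 1460 mm, d_HCl = 1460/(1 + 1.463) = 592.7 mm.
d_NH₃ = 1460 − 592.7 = 867 mm.

867 mm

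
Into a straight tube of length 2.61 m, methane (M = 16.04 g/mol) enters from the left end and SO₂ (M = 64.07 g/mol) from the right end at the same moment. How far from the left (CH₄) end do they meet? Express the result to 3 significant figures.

1.74 m

In equal time, each gas travels a distance ∝ its rate ∝ 1/√M, so d_CH₄/d_SO₂ = √(M_SO₂/M_CH₄) = √(64.07/16.04) = 1.999.
With d_CH₄ + d_SO₂ = 2.61 m, d_SO₂ = 2.61/(1 + 1.999) = 0.8704 m.
d_CH₄ = 2.61 − 0.8704 = 1.74 m.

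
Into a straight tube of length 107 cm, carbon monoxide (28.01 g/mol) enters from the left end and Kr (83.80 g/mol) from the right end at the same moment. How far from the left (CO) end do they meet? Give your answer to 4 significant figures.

The fronts meet when d_CO + d_Kr = L with d_CO/d_Kr = √(M_Kr/M_CO) (Graham's law). Here √(M_Kr/M_CO) = √(83.80/28.01) = 1.730.
With d_CO + d_Kr = 107 cm, d_Kr = 107/(1 + 1.730) = 39.20 cm.
d_CO = 107 − 39.20 = 67.80 cm.

67.80 cm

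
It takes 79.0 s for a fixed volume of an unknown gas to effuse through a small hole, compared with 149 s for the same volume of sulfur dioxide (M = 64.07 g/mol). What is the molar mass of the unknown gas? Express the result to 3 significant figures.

18.0 g/mol

From Graham's law, t_X/t_SO₂ = √(M_X/M_SO₂).
79.0/149 = 0.5302 = √(M_X/64.07)
M_X = 64.07 × 0.5302² = 64.07 × 0.2811 = 18.0 g/mol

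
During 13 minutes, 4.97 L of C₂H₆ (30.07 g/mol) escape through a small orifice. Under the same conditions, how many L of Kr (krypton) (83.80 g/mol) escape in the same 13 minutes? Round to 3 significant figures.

2.98 L

From Graham's law, rate_Kr/rate_C₂H₆ = √(M_C₂H₆/M_Kr) = √(30.07/83.80) = √0.3588 = 0.5990.
So the volume for Kr is 4.97 × 0.5990 = 2.98 L.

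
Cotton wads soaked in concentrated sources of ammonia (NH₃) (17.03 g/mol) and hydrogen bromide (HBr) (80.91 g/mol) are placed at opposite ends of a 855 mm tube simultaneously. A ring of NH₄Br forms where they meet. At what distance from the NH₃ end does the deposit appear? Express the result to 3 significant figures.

In equal time, each gas travels a distance ∝ its rate ∝ 1/√M, so d_NH₃/d_HBr = √(M_HBr/M_NH₃) = √(80.91/17.03) = 2.180.
With d_NH₃ + d_HBr = 855 mm, d_HBr = 855/(1 + 2.180) = 268.9 mm.
d_NH₃ = 855 − 268.9 = 586 mm.

586 mm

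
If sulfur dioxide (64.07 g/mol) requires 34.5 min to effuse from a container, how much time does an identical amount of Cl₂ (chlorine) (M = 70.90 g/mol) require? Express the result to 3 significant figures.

From Graham's law, t_Cl₂/t_SO₂ = √(M_Cl₂/M_SO₂) = √(70.90/64.07) = √1.107 = 1.052.
So the time for Cl₂ is 34.5 × 1.052 = 36.3 min.

36.3 min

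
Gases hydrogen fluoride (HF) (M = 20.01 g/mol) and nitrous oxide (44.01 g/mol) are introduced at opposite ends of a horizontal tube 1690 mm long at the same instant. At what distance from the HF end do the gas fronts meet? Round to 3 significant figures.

The fronts meet when d_HF + d_N₂O = L with d_HF/d_N₂O = √(M_N₂O/M_HF) (Graham's law). Here √(M_N₂O/M_HF) = √(44.01/20.01) = 1.483.
With d_HF + d_N₂O = 1690 mm, d_N₂O = 1690/(1 + 1.483) = 680.6 mm.
d_HF = 1690 − 680.6 = 1010 mm.

1010 mm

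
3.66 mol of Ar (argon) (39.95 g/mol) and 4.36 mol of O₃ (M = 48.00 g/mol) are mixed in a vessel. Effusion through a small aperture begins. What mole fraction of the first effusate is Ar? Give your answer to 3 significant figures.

Each component's effusion rate ∝ (its partial pressure)·(1/√M) ∝ n_i/√M_i.
So x_Ar in the escaping gas = (n_Ar/√M_Ar) / Σ(n_i/√M_i)
= (3.66/√39.95) / (3.66/√39.95 + 4.36/√48.00) = 0.5791/(0.5791 + 0.6293) = 0.479.

0.479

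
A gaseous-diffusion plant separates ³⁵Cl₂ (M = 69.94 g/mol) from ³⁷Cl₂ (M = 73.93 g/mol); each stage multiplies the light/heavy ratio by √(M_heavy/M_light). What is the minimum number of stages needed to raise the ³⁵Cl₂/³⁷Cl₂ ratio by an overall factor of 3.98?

50

With α = √(73.93/69.94) per stage, ln α = ½ ln(1.05705) = 0.02774.
Need α^N ≥ 3.98 ⇒ N ≥ ln(3.98) / ln α = 1.381 / 0.02774 = 49.79.
Minimum whole number of stages: N = 50.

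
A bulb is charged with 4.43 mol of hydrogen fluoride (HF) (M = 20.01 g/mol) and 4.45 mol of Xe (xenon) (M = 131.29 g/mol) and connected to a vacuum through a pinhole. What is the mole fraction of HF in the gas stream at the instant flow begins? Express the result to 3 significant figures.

The effusion rate of species i is ∝ p_i/√M_i ∝ n_i/√M_i.
x_HF(eff) = (n_HF/√M_HF) / (n_HF/√M_HF + n_Xe/√M_Xe)
= (4.43/√20.01) / (4.43/√20.01 + 4.45/√131.29) = 0.9903/(0.9903 + 0.3884) = 0.718.

0.718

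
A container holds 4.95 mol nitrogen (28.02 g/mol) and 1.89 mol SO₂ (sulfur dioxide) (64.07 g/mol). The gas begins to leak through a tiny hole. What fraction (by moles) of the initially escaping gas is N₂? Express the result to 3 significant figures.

0.798

Effusion rate of each component ∝ n_i/√M_i (partial pressure × 1/√M).
So x_N₂ in the escaping gas = (n_N₂/√M_N₂) / Σ(n_i/√M_i)
= (4.95/√28.02) / (4.95/√28.02 + 1.89/√64.07) = 0.9351/(0.9351 + 0.2361) = 0.798.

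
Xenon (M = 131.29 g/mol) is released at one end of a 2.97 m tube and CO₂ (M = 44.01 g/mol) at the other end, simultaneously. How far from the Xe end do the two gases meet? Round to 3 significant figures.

1.09 m

Distances travelled in equal time are proportional to diffusion rates, so d_Xe/d_CO₂ = √(M_CO₂/M_Xe) = √(44.01/131.29) = 0.5790.
With d_Xe + d_CO₂ = 2.97 m, d_CO₂ = 2.97/(1 + 0.5790) = 1.881 m.
d_Xe = 2.97 − 1.881 = 1.09 m.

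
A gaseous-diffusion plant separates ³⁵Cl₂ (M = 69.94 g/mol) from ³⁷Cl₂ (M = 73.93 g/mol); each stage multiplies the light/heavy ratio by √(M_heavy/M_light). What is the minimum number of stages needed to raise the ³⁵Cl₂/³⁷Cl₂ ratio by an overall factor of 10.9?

With α = √(73.93/69.94) per stage, ln α = ½ ln(1.05705) = 0.02774.
Need α^N ≥ 10.9 ⇒ N ≥ ln(10.9) / ln α = 2.389 / 0.02774 = 86.11.
Rounding up, N = 87 stages.

87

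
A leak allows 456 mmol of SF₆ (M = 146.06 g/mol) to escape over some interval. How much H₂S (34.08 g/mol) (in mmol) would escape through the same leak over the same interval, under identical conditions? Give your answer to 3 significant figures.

944 mmol

Graham's law gives rate_H₂S/rate_SF₆ = √(M_SF₆/M_H₂S) = √(146.06/34.08) = √4.286 = 2.070.
So the amount for H₂S is 456 × 2.070 = 944 mmol.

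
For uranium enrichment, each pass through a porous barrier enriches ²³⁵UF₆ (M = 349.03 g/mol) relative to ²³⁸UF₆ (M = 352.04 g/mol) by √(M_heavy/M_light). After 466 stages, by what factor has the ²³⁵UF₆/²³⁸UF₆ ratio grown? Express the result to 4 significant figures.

7.395

Overall factor = α^466 with α = √(352.04/349.03), i.e. (352.04/349.03)^(466/2).
= 1.00862^233 = 7.395.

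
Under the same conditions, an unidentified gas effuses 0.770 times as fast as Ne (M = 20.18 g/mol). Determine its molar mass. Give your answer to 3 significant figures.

34.0 g/mol

Since effusion rate ∝ 1/√M, rate_X/rate_Ne = √(M_Ne/M_X).
0.770 = √(20.18/M_X)
M_X = 20.18 / 0.770² = 20.18 / 0.5929 = 34.0 g/mol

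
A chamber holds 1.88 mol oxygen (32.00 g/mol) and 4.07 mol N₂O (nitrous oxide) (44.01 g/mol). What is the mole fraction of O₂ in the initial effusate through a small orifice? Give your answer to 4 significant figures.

Effusion rate of each component ∝ n_i/√M_i (partial pressure × 1/√M).
Mole fraction of O₂ in the effusate = (n_O₂/√M_O₂) / (n_O₂/√M_O₂ + n_N₂O/√M_N₂O)
= (1.88/√32.00) / (1.88/√32.00 + 4.07/√44.01) = 0.3323/(0.3323 + 0.6135) = 0.3514.

0.3514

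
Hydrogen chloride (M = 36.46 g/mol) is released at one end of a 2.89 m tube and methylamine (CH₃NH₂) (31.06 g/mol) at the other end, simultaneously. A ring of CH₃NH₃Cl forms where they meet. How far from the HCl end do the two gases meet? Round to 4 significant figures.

1.387 m

In equal time, each gas travels a distance ∝ its rate ∝ 1/√M, so d_HCl/d_CH₃NH₂ = √(M_CH₃NH₂/M_HCl) = √(31.06/36.46) = 0.9230.
With d_HCl + d_CH₃NH₂ = 2.89 m, d_CH₃NH₂ = 2.89/(1 + 0.9230) = 1.503 m.
d_HCl = 2.89 − 1.503 = 1.387 m.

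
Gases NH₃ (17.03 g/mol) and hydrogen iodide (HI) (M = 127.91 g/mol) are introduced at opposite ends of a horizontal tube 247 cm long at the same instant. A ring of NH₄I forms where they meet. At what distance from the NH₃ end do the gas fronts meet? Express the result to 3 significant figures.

181 cm

Distances travelled in equal time are proportional to diffusion rates, so d_NH₃/d_HI = √(M_HI/M_NH₃) = √(127.91/17.03) = 2.741.
With d_NH₃ + d_HI = 247 cm, d_HI = 247/(1 + 2.741) = 66.03 cm.
d_NH₃ = 247 − 66.03 = 181 cm.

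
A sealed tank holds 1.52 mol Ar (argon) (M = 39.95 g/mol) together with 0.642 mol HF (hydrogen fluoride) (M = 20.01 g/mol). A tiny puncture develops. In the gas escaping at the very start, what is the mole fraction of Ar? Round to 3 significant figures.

0.626

Rate_i ∝ x_i/√M_i (Graham's law weighted by mole fraction), so the effusate composition follows n_i/√M_i.
Mole fraction of Ar in the effusate = (n_Ar/√M_Ar) / (n_Ar/√M_Ar + n_HF/√M_HF)
= (1.52/√39.95) / (1.52/√39.95 + 0.642/√20.01) = 0.2405/(0.2405 + 0.1435) = 0.626.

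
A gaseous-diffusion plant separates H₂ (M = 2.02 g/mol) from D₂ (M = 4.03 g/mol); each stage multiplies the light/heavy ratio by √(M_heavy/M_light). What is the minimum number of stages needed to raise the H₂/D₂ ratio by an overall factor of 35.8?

11

Per stage α = (4.03/2.02)^(1/2) = 1.99505^0.5, giving ln α = 0.3453.
Need α^N ≥ 35.8 ⇒ N ≥ ln(35.8) / ln α = 3.578 / 0.3453 = 10.36.
So at least 11 stages are needed.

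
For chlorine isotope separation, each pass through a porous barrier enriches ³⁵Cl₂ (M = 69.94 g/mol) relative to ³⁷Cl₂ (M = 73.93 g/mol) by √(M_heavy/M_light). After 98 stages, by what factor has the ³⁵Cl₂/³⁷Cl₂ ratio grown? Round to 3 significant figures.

15.2

Each stage multiplies the ratio by α = √(73.93/69.94), so after 98 stages the overall factor is α^98 = (73.93/69.94)^(98/2).
= 1.05705^49 = 15.2.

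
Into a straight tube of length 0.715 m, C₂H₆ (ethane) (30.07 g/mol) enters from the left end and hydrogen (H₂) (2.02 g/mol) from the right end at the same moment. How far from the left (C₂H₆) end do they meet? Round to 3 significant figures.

Distances travelled in equal time are proportional to diffusion rates, so d_C₂H₆/d_H₂ = √(M_H₂/M_C₂H₆) = √(2.02/30.07) = 0.2592.
With d_C₂H₆ + d_H₂ = 0.715 m, d_H₂ = 0.715/(1 + 0.2592) = 0.5678 m.
d_C₂H₆ = 0.715 − 0.5678 = 0.147 m.

0.147 m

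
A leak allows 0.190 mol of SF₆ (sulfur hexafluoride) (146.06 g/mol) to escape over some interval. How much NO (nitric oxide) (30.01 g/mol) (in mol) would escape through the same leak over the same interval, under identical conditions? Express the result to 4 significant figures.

0.4192 mol

From Graham's law, rate_NO/rate_SF₆ = √(M_SF₆/M_NO) = √(146.06/30.01) = √4.867 = 2.206.
So the amount for NO is 0.190 × 2.206 = 0.4192 mol.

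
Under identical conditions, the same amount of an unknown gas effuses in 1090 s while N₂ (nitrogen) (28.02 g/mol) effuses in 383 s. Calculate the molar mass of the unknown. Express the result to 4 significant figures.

By Graham's law, t_X/t_N₂ = √(M_X/M_N₂).
1090/383 = 2.846 = √(M_X/28.02)
M_X = 28.02 × 2.846² = 28.02 × 8.099 = 226.9 g/mol

226.9 g/mol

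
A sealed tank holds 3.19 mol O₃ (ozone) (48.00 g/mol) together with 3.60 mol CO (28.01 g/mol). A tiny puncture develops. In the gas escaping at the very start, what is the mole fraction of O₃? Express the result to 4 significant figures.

0.4037

Effusion rate of each component ∝ n_i/√M_i (partial pressure × 1/√M).
x_O₃(eff) = (n_O₃/√M_O₃) / (n_O₃/√M_O₃ + n_CO/√M_CO)
= (3.19/√48.00) / (3.19/√48.00 + 3.60/√28.01) = 0.4604/(0.4604 + 0.6802) = 0.4037.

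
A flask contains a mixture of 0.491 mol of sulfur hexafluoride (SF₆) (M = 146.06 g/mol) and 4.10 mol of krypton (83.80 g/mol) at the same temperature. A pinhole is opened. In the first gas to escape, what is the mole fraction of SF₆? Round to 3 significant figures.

0.0832

The effusion rate of species i is ∝ p_i/√M_i ∝ n_i/√M_i.
So x_SF₆ in the escaping gas = (n_SF₆/√M_SF₆) / Σ(n_i/√M_i)
= (0.491/√146.06) / (0.491/√146.06 + 4.10/√83.80) = 0.04063/(0.04063 + 0.4479) = 0.0832.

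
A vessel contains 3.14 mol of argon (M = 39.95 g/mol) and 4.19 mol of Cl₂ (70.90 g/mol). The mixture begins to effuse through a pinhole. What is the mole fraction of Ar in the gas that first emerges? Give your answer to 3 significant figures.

0.500

The effusion rate of species i is ∝ p_i/√M_i ∝ n_i/√M_i.
So x_Ar in the escaping gas = (n_Ar/√M_Ar) / Σ(n_i/√M_i)
= (3.14/√39.95) / (3.14/√39.95 + 4.19/√70.90) = 0.4968/(0.4968 + 0.4976) = 0.500.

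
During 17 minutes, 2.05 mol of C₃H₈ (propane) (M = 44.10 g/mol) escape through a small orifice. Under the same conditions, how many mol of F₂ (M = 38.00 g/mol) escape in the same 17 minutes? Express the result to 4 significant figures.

From Graham's law, rate_F₂/rate_C₃H₈ = √(M_C₃H₈/M_F₂) = √(44.10/38.00) = √1.161 = 1.077.
So the amount for F₂ is 2.05 × 1.077 = 2.208 mol.

2.208 mol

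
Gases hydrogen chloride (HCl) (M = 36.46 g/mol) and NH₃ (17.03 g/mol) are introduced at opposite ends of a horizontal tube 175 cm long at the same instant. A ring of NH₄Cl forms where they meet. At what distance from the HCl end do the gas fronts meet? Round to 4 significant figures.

Distances travelled in equal time are proportional to diffusion rates, so d_HCl/d_NH₃ = √(M_NH₃/M_HCl) = √(17.03/36.46) = 0.6834.
With d_HCl + d_NH₃ = 175 cm, d_NH₃ = 175/(1 + 0.6834) = 104.0 cm.
d_HCl = 175 − 104.0 = 71.05 cm.

71.05 cm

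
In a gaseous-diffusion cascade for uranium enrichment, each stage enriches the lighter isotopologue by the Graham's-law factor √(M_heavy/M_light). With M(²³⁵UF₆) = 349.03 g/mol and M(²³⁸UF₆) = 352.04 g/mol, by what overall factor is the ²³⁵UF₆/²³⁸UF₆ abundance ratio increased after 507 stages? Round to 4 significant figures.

8.818

The single-stage factor is √(M_heavy/M_light), so 507 stages give [√(352.04/349.03)]^507 = (352.04/349.03)^(507/2).
= 1.00862^(507/2) = 8.818.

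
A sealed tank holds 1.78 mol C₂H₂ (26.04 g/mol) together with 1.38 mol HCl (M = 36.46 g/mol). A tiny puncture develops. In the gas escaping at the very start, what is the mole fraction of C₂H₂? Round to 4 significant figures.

Effusion rate of each component ∝ n_i/√M_i (partial pressure × 1/√M).
So x_C₂H₂ in the escaping gas = (n_C₂H₂/√M_C₂H₂) / Σ(n_i/√M_i)
= (1.78/√26.04) / (1.78/√26.04 + 1.38/√36.46) = 0.3488/(0.3488 + 0.2285) = 0.6042.

0.6042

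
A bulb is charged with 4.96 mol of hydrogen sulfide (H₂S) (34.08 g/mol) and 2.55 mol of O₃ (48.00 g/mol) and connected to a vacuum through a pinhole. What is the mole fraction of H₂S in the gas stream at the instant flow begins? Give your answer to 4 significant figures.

0.6977

Rate_i ∝ x_i/√M_i (Graham's law weighted by mole fraction), so the effusate composition follows n_i/√M_i.
x_H₂S(eff) = (n_H₂S/√M_H₂S) / (n_H₂S/√M_H₂S + n_O₃/√M_O₃)
= (4.96/√34.08) / (4.96/√34.08 + 2.55/√48.00) = 0.8496/(0.8496 + 0.3681) = 0.6977.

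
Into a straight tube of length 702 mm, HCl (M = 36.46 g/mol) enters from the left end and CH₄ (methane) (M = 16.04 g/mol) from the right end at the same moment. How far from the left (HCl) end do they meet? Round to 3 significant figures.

In equal time, each gas travels a distance ∝ its rate ∝ 1/√M, so d_HCl/d_CH₄ = √(M_CH₄/M_HCl) = √(16.04/36.46) = 0.6633.
With d_HCl + d_CH₄ = 702 mm, d_CH₄ = 702/(1 + 0.6633) = 422.1 mm.
d_HCl = 702 − 422.1 = 280 mm.

280 mm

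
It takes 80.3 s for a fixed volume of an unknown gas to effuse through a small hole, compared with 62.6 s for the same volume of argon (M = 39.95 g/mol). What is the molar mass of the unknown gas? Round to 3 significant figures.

65.7 g/mol

Using Graham's law: t_X/t_Ar = √(M_X/M_Ar).
80.3/62.6 = 1.283 = √(M_X/39.95)
M_X = 39.95 × 1.283² = 39.95 × 1.645 = 65.7 g/mol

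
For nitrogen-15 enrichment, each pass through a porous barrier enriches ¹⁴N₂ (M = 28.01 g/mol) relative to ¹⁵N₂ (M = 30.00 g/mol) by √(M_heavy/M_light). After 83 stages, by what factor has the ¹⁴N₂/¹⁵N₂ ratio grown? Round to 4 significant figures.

17.26

Overall factor = α^83 with α = √(30.00/28.01), i.e. (30.00/28.01)^(83/2).
= 1.07105^(83/2) = 17.26.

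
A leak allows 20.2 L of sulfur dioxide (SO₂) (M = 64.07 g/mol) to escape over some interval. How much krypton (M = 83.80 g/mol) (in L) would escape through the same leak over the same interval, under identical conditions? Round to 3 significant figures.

17.7 L

By Graham's law, rate_Kr/rate_SO₂ = √(M_SO₂/M_Kr) = √(64.07/83.80) = √0.7646 = 0.8744.
So the volume for Kr is 20.2 × 0.8744 = 17.7 L.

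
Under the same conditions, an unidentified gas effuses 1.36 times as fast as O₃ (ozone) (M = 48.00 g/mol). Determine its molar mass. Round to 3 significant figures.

26.0 g/mol

By Graham's law, rate_X/rate_O₃ = √(M_O₃/M_X).
1.36 = √(48.00/M_X)
M_X = 48.00 / 1.36² = 48.00 / 1.850 = 26.0 g/mol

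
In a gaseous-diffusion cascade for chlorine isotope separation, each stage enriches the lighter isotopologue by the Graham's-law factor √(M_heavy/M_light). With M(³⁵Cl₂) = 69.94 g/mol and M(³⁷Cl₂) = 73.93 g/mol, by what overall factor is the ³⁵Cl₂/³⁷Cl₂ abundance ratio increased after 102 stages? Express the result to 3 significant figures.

16.9

Overall factor = α^102 with α = √(73.93/69.94), i.e. (73.93/69.94)^(102/2).
= 1.05705^51 = 16.9.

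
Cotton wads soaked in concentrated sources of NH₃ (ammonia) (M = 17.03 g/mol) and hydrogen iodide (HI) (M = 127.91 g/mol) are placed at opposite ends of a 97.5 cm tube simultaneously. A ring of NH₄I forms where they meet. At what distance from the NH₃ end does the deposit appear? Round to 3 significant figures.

71.4 cm

The fronts meet when d_NH₃ + d_HI = L with d_NH₃/d_HI = √(M_HI/M_NH₃) (Graham's law). Here √(M_HI/M_NH₃) = √(127.91/17.03) = 2.741.
With d_NH₃ + d_HI = 97.5 cm, d_HI = 97.5/(1 + 2.741) = 26.07 cm.
d_NH₃ = 97.5 − 26.07 = 71.4 cm.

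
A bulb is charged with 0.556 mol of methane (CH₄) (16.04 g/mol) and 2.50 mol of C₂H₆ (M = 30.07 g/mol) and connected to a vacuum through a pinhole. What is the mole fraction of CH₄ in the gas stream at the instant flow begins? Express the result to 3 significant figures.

0.233

The effusion rate of species i is ∝ p_i/√M_i ∝ n_i/√M_i.
x_CH₄(eff) = (n_CH₄/√M_CH₄) / (n_CH₄/√M_CH₄ + n_C₂H₆/√M_C₂H₆)
= (0.556/√16.04) / (0.556/√16.04 + 2.50/√30.07) = 0.1388/(0.1388 + 0.4559) = 0.233.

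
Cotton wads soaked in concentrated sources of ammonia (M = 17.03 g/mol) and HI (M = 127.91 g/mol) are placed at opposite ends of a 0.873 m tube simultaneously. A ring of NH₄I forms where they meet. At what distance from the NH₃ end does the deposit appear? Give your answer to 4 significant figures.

The fronts meet when d_NH₃ + d_HI = L with d_NH₃/d_HI = √(M_HI/M_NH₃) (Graham's law). Here √(M_HI/M_NH₃) = √(127.91/17.03) = 2.741.
With d_NH₃ + d_HI = 0.873 m, d_HI = 0.873/(1 + 2.741) = 0.2334 m.
d_NH₃ = 0.873 − 0.2334 = 0.6396 m.

0.6396 m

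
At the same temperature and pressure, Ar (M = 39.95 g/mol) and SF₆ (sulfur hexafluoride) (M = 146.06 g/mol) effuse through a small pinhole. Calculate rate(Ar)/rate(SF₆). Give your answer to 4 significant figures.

1.912

Graham's law gives rate_Ar/rate_SF₆ = √(M_SF₆/M_Ar) = √(146.06/39.95) = √3.656 = 1.912.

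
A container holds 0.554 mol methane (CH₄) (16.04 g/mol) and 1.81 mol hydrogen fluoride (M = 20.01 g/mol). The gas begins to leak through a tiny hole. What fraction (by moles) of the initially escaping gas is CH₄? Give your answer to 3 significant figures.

Each component's effusion rate ∝ (its partial pressure)·(1/√M) ∝ n_i/√M_i.
x_CH₄(eff) = (n_CH₄/√M_CH₄) / (n_CH₄/√M_CH₄ + n_HF/√M_HF)
= (0.554/√16.04) / (0.554/√16.04 + 1.81/√20.01) = 0.1383/(0.1383 + 0.4046) = 0.255.

0.255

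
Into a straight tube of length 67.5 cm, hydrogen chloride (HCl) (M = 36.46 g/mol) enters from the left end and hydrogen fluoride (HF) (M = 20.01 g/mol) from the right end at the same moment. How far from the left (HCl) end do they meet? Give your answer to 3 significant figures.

Graham's law gives d_HCl/d_HF = rate_HCl/rate_HF = √(M_HF/M_HCl) = √(20.01/36.46) = 0.7408.
With d_HCl + d_HF = 67.5 cm, d_HF = 67.5/(1 + 0.7408) = 38.77 cm.
d_HCl = 67.5 − 38.77 = 28.7 cm.

28.7 cm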